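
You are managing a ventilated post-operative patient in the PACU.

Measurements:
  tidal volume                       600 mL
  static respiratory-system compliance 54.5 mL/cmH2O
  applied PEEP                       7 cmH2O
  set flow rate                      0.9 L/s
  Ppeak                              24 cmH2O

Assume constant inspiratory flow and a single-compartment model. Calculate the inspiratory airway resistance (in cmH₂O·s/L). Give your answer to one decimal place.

6.7

Equation of motion (constant flow): PIP = Vt/C + R·V̇ + PEEP.
R·V̇ = PIP − Vt/C − PEEP = 24 − 600/54.5 − 7 = 24 − 11.009 − 7 = 5.991 cmH2O.
R = 5.991 / 0.9 = 6.657 cmH2O·s/L.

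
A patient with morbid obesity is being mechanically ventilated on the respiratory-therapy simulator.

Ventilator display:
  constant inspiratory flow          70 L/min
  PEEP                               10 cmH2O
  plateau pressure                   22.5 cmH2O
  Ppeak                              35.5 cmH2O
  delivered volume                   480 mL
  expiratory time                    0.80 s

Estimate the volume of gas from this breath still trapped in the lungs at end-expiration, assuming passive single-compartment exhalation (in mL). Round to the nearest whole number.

74

Flow: 70 L/min ÷ 60 = 1.1667 L/s.
R = (PIP − Pplat)/V̇ = (35.5 − 22.5) / 1.1667 = 13.0/1.1667 = 11.143 cmH2O·s/L.
C = Vt/(Pplat − PEEP) = 480.0 / (22.5 − 10) = 480.0/12.5 = 38.4 mL/cmH2O.
τ = R × C = 11.143 × 0.0384 L/cmH2O = 0.4279 s.
Fraction remaining = e^(−Te/τ) = e^(−0.80/0.4279) = 0.1542.
Trapped volume = 480.0 × 0.1542 = 74.016 mL.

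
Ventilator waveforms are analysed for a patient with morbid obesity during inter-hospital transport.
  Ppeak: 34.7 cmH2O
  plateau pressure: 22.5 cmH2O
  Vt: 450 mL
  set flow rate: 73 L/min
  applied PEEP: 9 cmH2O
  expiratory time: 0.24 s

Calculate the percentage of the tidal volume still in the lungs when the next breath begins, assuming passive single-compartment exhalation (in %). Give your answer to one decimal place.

48.8

Flow: 73 L/min ÷ 60 = 1.2167 L/s.
R = (PIP − Pplat)/V̇ = (34.7 − 22.5) / 1.2167 = 12.2/1.2167 = 10.027 cmH2O·s/L.
C = Vt/(Pplat − PEEP) = 450.0 / (22.5 − 9) = 450.0/13.5 = 33.333 mL/cmH2O.
τ = R × C = 10.027 × 0.03333 L/cmH2O = 0.3342 s.
Fraction remaining at end-expiration = e^(−Te/τ) = e^(−0.24/0.3342) = 0.4877 → 48.77%.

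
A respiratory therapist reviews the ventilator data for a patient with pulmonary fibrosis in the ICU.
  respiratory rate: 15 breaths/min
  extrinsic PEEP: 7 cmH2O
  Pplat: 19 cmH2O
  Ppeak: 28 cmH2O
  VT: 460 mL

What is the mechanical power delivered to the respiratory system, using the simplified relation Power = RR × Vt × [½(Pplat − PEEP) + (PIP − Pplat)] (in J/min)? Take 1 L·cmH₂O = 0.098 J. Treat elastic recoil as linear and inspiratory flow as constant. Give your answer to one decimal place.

Per-breath work = Vt × [½(Pplat−PEEP) + (PIP−Pplat)] = 0.460 × [0.5×12.0 + 9.0] = 0.460 × 15.0 = 6.9 L·cmH2O.
Power = 15 × 6.9 = 103.5 L·cmH2O/min.
× 0.098 J/(L·cmH2O) → 10.143 J/min.

10.1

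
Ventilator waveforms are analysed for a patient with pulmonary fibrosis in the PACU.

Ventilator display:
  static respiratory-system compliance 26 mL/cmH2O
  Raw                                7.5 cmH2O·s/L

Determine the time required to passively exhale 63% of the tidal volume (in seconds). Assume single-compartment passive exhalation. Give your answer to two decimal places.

τ = R × C = 7.5 × 26 mL/cmH2O = 7.5 × 0.026 L/cmH2O = 0.195 s.
Exhaled fraction f = 1 − e^(−t/τ) → t = −τ·ln(1 − f) = −0.195·ln(0.37) = 0.1939 s.

0.19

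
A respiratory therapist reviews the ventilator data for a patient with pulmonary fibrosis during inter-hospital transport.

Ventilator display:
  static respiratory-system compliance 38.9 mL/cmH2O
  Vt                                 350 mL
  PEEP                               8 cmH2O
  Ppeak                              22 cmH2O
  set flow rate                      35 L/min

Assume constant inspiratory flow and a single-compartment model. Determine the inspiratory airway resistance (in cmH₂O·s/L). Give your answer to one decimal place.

8.6

Flow: 35 L/min ÷ 60 = 0.5833 L/s.
Equation of motion (constant flow): PIP = Vt/C + R·V̇ + PEEP.
R·V̇ = PIP − Vt/C − PEEP = 22 − 350/38.9 − 8 = 22 − 8.997 − 8 = 5.003 cmH2O.
R = 5.003 / 0.5833 = 8.577 cmH2O·s/L.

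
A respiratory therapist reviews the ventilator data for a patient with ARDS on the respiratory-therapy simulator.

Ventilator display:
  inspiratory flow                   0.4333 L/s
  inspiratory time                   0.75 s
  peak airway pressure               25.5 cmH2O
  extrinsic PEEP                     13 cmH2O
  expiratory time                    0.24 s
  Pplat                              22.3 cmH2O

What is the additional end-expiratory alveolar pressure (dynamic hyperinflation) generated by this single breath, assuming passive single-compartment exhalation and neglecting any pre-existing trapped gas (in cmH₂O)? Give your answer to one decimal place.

Vt = flow × Ti = 0.4333 L/s × 0.75 s × 1000 mL/L = 324.98 mL.
R = (PIP − Pplat)/V̇ = (25.5 − 22.3) / 0.4333 = 3.2/0.4333 = 7.385 cmH2O·s/L.
C = Vt/(Pplat − PEEP) = 324.98 / (22.3 − 13) = 324.98/9.3 = 34.944 mL/cmH2O.
τ = R × C = 7.385 × 0.03494 L/cmH2O = 0.258 s.
Fraction remaining = e^(−Te/τ) = e^(−0.24/0.258) = 0.3945; trapped volume = 324.98 × 0.3945 = 128.2 mL.
Additional alveolar pressure from trapping ≈ V_trapped / C = 128.2 / 34.944 = 3.669 cmH2O.

3.7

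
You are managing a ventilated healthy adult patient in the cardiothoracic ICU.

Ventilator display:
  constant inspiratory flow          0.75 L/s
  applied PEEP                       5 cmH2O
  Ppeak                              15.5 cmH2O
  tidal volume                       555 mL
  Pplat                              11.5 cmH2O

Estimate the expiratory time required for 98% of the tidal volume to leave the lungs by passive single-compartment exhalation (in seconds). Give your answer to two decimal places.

R = (PIP − Pplat)/V̇ = (15.5 − 11.5) / 0.75 = 4.0/0.75 = 5.333 cmH2O·s/L.
C = Vt/(Pplat − PEEP) = 555.0 / (11.5 − 5) = 555.0/6.5 = 85.385 mL/cmH2O.
τ = R × C = 5.333 × 0.08539 L/cmH2O = 0.4554 s.
t = −τ·ln(1 − 0.98) = −0.4554·ln(0.02) = 1.782 s.

1.78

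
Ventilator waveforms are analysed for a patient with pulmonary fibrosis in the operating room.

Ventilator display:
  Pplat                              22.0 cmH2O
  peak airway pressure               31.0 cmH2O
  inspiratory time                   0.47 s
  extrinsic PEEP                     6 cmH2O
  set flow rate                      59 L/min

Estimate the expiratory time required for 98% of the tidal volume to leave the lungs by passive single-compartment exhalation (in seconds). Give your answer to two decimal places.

Flow: 59 L/min ÷ 60 = 0.9833 L/s.
Vt = flow × Ti = 0.9833 L/s × 0.47 s × 1000 mL/L = 462.15 mL.
R = (PIP − Pplat)/V̇ = (31.0 − 22.0) / 0.9833 = 9.0/0.9833 = 9.153 cmH2O·s/L.
C = Vt/(Pplat − PEEP) = 462.15 / (22.0 − 6) = 462.15/16.0 = 28.884 mL/cmH2O.
τ = R × C = 9.153 × 0.02888 L/cmH2O = 0.2643 s.
t = −τ·ln(1 − 0.98) = −0.2643·ln(0.02) = 1.034 s.

1.03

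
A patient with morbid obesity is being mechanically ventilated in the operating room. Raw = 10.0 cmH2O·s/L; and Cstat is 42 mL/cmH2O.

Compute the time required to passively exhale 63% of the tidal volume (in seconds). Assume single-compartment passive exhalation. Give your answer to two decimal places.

τ = R × C = 10.0 × 42 mL/cmH2O = 10.0 × 0.042 L/cmH2O = 0.42 s.
Exhaled fraction f = 1 − e^(−t/τ) → t = −τ·ln(1 − f) = −0.42·ln(0.37) = 0.4176 s.

0.42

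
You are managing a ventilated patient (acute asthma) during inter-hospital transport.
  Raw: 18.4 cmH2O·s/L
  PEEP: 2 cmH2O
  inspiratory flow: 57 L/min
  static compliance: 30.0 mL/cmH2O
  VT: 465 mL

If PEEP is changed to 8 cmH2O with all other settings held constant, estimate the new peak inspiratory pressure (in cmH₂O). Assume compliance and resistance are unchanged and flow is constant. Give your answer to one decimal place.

Flow: 57 L/min ÷ 60 = 0.95 L/s.
PIP = Vt/C + R·V̇ + PEEP (constant-flow equation of motion).
Only the baseline term changes: ΔPIP = ΔPEEP = 8 − 2 = 6.0 cmH2O.
Original PIP = 465/30.0 + 18.4×0.95 + 2 = 34.98 cmH2O; new PIP = 34.98 + (6.0) = 40.98 cmH2O.

41.0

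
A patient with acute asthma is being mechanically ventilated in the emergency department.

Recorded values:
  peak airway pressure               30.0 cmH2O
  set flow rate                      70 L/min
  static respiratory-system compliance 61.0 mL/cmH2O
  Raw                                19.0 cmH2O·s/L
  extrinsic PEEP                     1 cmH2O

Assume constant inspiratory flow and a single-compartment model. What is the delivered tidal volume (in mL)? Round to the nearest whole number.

Flow: 70 L/min ÷ 60 = 1.1667 L/s.
Equation of motion (constant flow): PIP = Vt/C + R·V̇ + PEEP.
Vt/C = PIP − R·V̇ − PEEP = 30.0 − 22.167 − 1 = 6.833 cmH2O.
Vt = C × 6.833 = 61.0 × 6.833 = 416.81 mL.

417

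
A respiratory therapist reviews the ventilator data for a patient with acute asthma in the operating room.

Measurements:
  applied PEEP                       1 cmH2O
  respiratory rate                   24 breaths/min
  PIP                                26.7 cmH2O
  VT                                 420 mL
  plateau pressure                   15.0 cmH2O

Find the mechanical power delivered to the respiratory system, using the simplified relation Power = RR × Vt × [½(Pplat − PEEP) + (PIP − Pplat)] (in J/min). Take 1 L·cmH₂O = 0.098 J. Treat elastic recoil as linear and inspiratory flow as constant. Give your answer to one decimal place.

18.5

Per-breath work = Vt × [½(Pplat−PEEP) + (PIP−Pplat)] = 0.420 × [0.5×14.0 + 11.7] = 0.420 × 18.7 = 7.854 L·cmH2O.
Power = 24 × 7.854 = 188.5 L·cmH2O/min.
× 0.098 J/(L·cmH2O) → 18.473 J/min.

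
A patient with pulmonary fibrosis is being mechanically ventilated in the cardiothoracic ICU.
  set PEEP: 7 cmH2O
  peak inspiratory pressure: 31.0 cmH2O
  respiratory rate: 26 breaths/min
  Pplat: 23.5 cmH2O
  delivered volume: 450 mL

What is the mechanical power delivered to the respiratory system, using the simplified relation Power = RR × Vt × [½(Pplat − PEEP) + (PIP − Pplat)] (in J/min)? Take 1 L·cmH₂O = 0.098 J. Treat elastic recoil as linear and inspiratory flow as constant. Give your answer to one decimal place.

Per-breath work = Vt × [½(Pplat−PEEP) + (PIP−Pplat)] = 0.450 × [0.5×16.5 + 7.5] = 0.450 × 15.75 = 7.088 L·cmH2O.
Power = 26 × 7.088 = 184.29 L·cmH2O/min.
× 0.098 J/(L·cmH2O) → 18.06 J/min.

18.1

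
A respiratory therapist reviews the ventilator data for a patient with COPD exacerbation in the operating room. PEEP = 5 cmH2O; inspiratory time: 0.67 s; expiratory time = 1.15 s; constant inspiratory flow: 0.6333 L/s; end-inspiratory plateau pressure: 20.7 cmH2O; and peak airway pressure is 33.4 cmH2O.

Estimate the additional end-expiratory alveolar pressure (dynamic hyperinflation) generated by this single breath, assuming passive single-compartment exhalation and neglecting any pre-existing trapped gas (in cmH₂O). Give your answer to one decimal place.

Vt = flow × Ti = 0.6333 L/s × 0.67 s × 1000 mL/L = 424.31 mL.
R = (PIP − Pplat)/V̇ = (33.4 − 20.7) / 0.6333 = 12.7/0.6333 = 20.054 cmH2O·s/L.
C = Vt/(Pplat − PEEP) = 424.31 / (20.7 − 5) = 424.31/15.7 = 27.026 mL/cmH2O.
τ = R × C = 20.054 × 0.02703 L/cmH2O = 0.5421 s.
Fraction remaining = e^(−Te/τ) = e^(−1.15/0.5421) = 0.1199; trapped volume = 424.31 × 0.1199 = 50.875 mL.
Additional alveolar pressure from trapping ≈ V_trapped / C = 50.875 / 27.026 = 1.882 cmH2O.

1.9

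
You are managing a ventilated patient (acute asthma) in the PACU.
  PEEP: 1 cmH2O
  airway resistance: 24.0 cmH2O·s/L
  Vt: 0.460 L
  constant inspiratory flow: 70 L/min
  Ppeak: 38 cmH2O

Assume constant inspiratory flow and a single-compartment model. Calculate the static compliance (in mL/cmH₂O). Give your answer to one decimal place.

Flow: 70 L/min ÷ 60 = 1.1667 L/s.
Equation of motion (constant flow): PIP = Vt/C + R·V̇ + PEEP.
Vt/C = PIP − R·V̇ − PEEP = 38 − 24.0×1.1667 − 1 = 38 − 28.001 − 1 = 8.999 cmH2O.
C = Vt / 8.999 = 460 / 8.999 = 51.117 mL/cmH2O.

51.1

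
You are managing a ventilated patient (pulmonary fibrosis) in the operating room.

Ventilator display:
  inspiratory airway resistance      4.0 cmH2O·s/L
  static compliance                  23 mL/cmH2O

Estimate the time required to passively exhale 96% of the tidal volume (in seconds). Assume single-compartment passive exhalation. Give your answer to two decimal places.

0.30

τ = R × C = 4.0 × 23 mL/cmH2O = 4.0 × 0.023 L/cmH2O = 0.092 s.
Exhaled fraction f = 1 − e^(−t/τ) → t = −τ·ln(1 − f) = −0.092·ln(0.04) = 0.2961 s.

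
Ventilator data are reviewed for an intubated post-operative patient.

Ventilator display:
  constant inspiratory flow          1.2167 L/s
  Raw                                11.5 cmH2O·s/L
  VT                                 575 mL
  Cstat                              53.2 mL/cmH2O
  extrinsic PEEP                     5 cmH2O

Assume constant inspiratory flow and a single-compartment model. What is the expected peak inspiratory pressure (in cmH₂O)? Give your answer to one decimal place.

29.8

Equation of motion (constant flow): PIP = Vt/C + R·V̇ + PEEP.
PIP = 575/53.2 + 11.5×1.2167 + 5 = 10.808 + 13.992 + 5 = 29.8 cmH2O.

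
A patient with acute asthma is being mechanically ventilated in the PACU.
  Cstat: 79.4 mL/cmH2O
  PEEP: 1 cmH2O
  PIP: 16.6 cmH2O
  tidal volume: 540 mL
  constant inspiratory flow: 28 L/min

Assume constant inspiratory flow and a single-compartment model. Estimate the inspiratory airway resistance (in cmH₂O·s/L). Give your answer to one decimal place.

18.9

Flow: 28 L/min ÷ 60 = 0.4667 L/s.
Equation of motion (constant flow): PIP = Vt/C + R·V̇ + PEEP.
R·V̇ = PIP − Vt/C − PEEP = 16.6 − 540/79.4 − 1 = 16.6 − 6.801 − 1 = 8.799 cmH2O.
R = 8.799 / 0.4667 = 18.854 cmH2O·s/L.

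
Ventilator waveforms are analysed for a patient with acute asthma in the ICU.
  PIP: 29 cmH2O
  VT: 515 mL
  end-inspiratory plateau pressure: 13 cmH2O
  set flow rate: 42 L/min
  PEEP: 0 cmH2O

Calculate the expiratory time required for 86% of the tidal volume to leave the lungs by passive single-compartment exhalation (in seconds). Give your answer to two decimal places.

Flow: 42 L/min ÷ 60 = 0.7 L/s.
R = (PIP − Pplat)/V̇ = (29 − 13) / 0.7 = 16.0/0.7 = 22.857 cmH2O·s/L.
C = Vt/(Pplat − PEEP) = 515.0 / (13 − 0) = 515.0/13.0 = 39.615 mL/cmH2O.
τ = R × C = 22.857 × 0.03962 L/cmH2O = 0.9056 s.
t = −τ·ln(1 − 0.86) = −0.9056·ln(0.14) = 1.781 s.

1.78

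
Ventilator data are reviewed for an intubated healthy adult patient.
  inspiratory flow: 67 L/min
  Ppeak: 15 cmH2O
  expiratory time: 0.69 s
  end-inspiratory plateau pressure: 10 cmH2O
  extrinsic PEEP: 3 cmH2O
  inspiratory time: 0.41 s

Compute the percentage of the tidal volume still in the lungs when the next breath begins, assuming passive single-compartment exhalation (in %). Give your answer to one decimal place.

9.5

Flow: 67 L/min ÷ 60 = 1.1167 L/s.
Vt = flow × Ti = 1.1167 L/s × 0.41 s × 1000 mL/L = 457.85 mL.
R = (PIP − Pplat)/V̇ = (15 − 10) / 1.1167 = 5.0/1.1167 = 4.477 cmH2O·s/L.
C = Vt/(Pplat − PEEP) = 457.85 / (10 − 3) = 457.85/7.0 = 65.407 mL/cmH2O.
τ = R × C = 4.477 × 0.06541 L/cmH2O = 0.2928 s.
Fraction remaining at end-expiration = e^(−Te/τ) = e^(−0.69/0.2928) = 0.09475 → 9.475%.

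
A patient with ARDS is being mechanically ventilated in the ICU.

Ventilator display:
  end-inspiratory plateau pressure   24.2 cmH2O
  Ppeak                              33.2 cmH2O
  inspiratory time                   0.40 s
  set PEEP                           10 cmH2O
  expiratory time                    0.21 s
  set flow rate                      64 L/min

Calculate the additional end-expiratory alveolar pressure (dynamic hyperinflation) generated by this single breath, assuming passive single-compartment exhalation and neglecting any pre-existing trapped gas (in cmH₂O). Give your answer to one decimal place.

6.2

Flow: 64 L/min ÷ 60 = 1.0667 L/s.
Vt = flow × Ti = 1.0667 L/s × 0.40 s × 1000 mL/L = 426.68 mL.
R = (PIP − Pplat)/V̇ = (33.2 − 24.2) / 1.0667 = 9.0/1.0667 = 8.437 cmH2O·s/L.
C = Vt/(Pplat − PEEP) = 426.68 / (24.2 − 10) = 426.68/14.2 = 30.048 mL/cmH2O.
τ = R × C = 8.437 × 0.03005 L/cmH2O = 0.2535 s.
Fraction remaining = e^(−Te/τ) = e^(−0.21/0.2535) = 0.4367; trapped volume = 426.68 × 0.4367 = 186.33 mL.
Additional alveolar pressure from trapping ≈ V_trapped / C = 186.33 / 30.048 = 6.201 cmH2O.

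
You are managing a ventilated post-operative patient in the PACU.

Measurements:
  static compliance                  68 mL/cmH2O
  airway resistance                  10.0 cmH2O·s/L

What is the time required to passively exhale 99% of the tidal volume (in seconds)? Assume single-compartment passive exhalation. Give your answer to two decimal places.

τ = R × C = 10.0 × 68 mL/cmH2O = 10.0 × 0.068 L/cmH2O = 0.68 s.
Exhaled fraction f = 1 − e^(−t/τ) → t = −τ·ln(1 − f) = −0.68·ln(0.01) = 3.132 s.

3.13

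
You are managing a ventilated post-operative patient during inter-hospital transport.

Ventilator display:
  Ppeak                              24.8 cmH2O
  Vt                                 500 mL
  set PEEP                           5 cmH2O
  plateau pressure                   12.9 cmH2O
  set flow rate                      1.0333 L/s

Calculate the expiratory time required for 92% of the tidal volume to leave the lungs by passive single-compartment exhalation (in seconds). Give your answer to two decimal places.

R = (PIP − Pplat)/V̇ = (24.8 − 12.9) / 1.0333 = 11.9/1.0333 = 11.517 cmH2O·s/L.
C = Vt/(Pplat − PEEP) = 500.0 / (12.9 − 5) = 500.0/7.9 = 63.291 mL/cmH2O.
τ = R × C = 11.517 × 0.06329 L/cmH2O = 0.7289 s.
t = −τ·ln(1 − 0.92) = −0.7289·ln(0.08) = 1.841 s.

1.84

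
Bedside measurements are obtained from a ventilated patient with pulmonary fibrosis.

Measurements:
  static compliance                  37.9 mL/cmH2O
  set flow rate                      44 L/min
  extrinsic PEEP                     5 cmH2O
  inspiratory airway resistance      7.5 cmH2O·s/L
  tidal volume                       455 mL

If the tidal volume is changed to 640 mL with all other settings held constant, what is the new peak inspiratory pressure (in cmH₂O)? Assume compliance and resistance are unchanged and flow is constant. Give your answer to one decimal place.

Flow: 44 L/min ÷ 60 = 0.7333 L/s.
PIP = Vt/C + R·V̇ + PEEP (constant-flow equation of motion).
Only the elastic term changes: ΔPIP = ΔVt / C = (640 − 455) / 37.9 = 4.881 cmH2O.
Original PIP = 455/37.9 + 7.5×0.7333 + 5 = 22.505 cmH2O; new PIP = 22.505 + (4.881) = 27.386 cmH2O.

27.4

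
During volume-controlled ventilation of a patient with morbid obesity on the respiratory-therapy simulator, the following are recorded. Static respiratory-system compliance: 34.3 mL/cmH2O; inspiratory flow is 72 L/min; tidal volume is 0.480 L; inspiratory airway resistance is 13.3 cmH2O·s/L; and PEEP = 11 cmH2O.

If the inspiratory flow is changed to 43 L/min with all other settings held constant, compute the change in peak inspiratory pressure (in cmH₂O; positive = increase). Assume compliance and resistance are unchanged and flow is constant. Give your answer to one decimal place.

Flow: 72 L/min ÷ 60 = 1.2 L/s.
New flow: 43 L/min ÷ 60 = 0.7167 L/s.
PIP = Vt/C + R·V̇ + PEEP (constant-flow equation of motion).
Only the resistive term changes: ΔPIP = R × ΔV̇ = 13.3 × (0.7167 − 1.2) = 13.3 × -0.4833 = -6.428 cmH2O.

-6.4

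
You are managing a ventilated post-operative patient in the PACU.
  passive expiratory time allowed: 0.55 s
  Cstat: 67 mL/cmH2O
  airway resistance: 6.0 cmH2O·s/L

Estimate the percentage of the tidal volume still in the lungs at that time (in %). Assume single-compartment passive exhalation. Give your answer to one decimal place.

τ = R × C = 6.0 × 67 mL/cmH2O = 6.0 × 0.067 L/cmH2O = 0.402 s.
Passive exhalation: V(t)/V₀ = e^(−t/τ) = e^(−0.55/0.402) = 0.2546.
Fraction remaining = 0.2546 → 25.46%.

25.5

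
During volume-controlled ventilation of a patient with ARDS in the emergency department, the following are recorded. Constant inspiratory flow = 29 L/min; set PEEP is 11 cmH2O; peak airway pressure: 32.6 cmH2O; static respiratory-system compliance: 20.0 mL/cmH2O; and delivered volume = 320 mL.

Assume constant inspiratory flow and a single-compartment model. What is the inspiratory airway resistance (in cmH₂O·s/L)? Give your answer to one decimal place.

Flow: 29 L/min ÷ 60 = 0.4833 L/s.
Equation of motion (constant flow): PIP = Vt/C + R·V̇ + PEEP.
R·V̇ = PIP − Vt/C − PEEP = 32.6 − 320/20.0 − 11 = 32.6 − 16.0 − 11 = 5.6 cmH2O.
R = 5.6 / 0.4833 = 11.587 cmH2O·s/L.

11.6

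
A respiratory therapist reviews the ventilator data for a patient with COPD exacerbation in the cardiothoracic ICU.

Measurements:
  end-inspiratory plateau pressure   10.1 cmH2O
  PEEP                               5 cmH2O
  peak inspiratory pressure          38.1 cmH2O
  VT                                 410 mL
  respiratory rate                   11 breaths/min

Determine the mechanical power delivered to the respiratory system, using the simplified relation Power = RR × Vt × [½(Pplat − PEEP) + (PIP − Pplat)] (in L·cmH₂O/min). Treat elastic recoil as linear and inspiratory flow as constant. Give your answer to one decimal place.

Per-breath work = Vt × [½(Pplat−PEEP) + (PIP−Pplat)] = 0.410 × [0.5×5.1 + 28.0] = 0.410 × 30.55 = 12.526 L·cmH2O.
Power = 11 × 12.526 = 137.79 L·cmH2O/min.

137.8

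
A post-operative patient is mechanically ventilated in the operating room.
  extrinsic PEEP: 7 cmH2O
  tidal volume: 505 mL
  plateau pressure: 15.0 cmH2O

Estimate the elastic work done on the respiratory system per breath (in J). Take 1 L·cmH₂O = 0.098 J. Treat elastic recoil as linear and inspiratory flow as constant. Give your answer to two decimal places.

0.20

Elastic work ≈ ½ × (Pplat − PEEP) × Vt = 0.5 × (15.0 − 7) × 0.505 L = 0.5 × 8.0 × 0.505 = 2.02 L·cmH2O.
× 0.098 J/(L·cmH2O) → 0.198 J.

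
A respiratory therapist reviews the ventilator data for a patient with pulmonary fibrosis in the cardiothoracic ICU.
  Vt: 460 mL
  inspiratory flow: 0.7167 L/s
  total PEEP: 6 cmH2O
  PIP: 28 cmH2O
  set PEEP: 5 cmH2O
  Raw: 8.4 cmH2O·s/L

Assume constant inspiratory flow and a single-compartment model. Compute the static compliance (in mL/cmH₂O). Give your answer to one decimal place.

Total PEEP = 6 cmH2O (set 5 + intrinsic 1); this is the baseline alveolar pressure.
Equation of motion (constant flow): PIP = Vt/C + R·V̇ + PEEP.
Vt/C = PIP − R·V̇ − PEEP = 28 − 8.4×0.7167 − 6 = 28 − 6.02 − 6 = 15.98 cmH2O.
C = Vt / 15.98 = 460 / 15.98 = 28.786 mL/cmH2O.

28.8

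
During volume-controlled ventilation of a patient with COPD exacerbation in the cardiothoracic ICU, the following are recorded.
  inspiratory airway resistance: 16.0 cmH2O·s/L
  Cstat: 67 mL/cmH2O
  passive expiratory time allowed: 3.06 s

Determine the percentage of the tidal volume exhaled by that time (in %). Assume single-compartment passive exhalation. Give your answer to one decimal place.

τ = R × C = 16.0 × 67 mL/cmH2O = 16.0 × 0.067 L/cmH2O = 1.072 s.
Passive exhalation: V(t)/V₀ = e^(−t/τ) = e^(−3.06/1.072) = 0.05759.
Fraction exhaled = 1 − 0.05759 = 0.9424 → 94.24%.

94.2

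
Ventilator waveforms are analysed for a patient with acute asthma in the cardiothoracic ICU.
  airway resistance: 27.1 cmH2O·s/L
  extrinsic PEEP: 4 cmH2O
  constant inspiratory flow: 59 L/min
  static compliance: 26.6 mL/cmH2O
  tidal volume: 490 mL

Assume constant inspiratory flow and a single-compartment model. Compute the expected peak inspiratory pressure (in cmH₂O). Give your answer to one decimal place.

49.1

Flow: 59 L/min ÷ 60 = 0.9833 L/s.
Equation of motion (constant flow): PIP = Vt/C + R·V̇ + PEEP.
PIP = 490/26.6 + 27.1×0.9833 + 4 = 18.421 + 26.647 + 4 = 49.068 cmH2O.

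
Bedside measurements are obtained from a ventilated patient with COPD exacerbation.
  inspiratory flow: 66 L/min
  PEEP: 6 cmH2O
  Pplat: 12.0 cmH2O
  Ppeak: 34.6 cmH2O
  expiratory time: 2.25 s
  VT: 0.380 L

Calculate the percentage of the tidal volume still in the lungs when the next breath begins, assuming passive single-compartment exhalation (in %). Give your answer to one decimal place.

Flow: 66 L/min ÷ 60 = 1.1 L/s.
R = (PIP − Pplat)/V̇ = (34.6 − 12.0) / 1.1 = 22.6/1.1 = 20.545 cmH2O·s/L.
C = Vt/(Pplat − PEEP) = 380.0 / (12.0 − 6) = 380.0/6.0 = 63.333 mL/cmH2O.
τ = R × C = 20.545 × 0.06333 L/cmH2O = 1.301 s.
Fraction remaining at end-expiration = e^(−Te/τ) = e^(−2.25/1.301) = 0.1774 → 17.74%.

17.7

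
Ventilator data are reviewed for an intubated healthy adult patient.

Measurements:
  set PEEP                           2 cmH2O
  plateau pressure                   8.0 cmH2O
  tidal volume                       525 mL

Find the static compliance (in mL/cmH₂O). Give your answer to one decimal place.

87.5

Cstat = Vt / (Pplat − PEEP) = 525 / (8.0 − 2) = 525 / 6.0 = 87.5 mL/cmH2O.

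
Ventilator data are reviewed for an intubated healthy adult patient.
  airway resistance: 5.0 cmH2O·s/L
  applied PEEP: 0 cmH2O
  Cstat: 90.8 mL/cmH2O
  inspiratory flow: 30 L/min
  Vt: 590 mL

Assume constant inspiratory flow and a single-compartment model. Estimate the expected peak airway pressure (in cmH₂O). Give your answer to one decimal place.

9.0

Flow: 30 L/min ÷ 60 = 0.5 L/s.
Equation of motion (constant flow): PIP = Vt/C + R·V̇ + PEEP.
PIP = 590/90.8 + 5.0×0.5 + 0 = 6.498 + 2.5 + 0 = 8.998 cmH2O.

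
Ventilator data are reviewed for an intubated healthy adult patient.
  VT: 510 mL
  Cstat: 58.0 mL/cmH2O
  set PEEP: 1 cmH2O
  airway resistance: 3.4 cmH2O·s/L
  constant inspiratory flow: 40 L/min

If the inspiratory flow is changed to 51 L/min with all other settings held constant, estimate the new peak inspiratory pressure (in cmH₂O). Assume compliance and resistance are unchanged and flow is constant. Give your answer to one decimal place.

Flow: 40 L/min ÷ 60 = 0.6667 L/s.
New flow: 51 L/min ÷ 60 = 0.85 L/s.
PIP = Vt/C + R·V̇ + PEEP (constant-flow equation of motion).
Only the resistive term changes: ΔPIP = R × ΔV̇ = 3.4 × (0.85 − 0.6667) = 3.4 × 0.1833 = 0.6232 cmH2O.
Original PIP = 510/58.0 + 3.4×0.6667 + 1 = 12.06 cmH2O; new PIP = 12.06 + (0.6232) = 12.683 cmH2O.

12.7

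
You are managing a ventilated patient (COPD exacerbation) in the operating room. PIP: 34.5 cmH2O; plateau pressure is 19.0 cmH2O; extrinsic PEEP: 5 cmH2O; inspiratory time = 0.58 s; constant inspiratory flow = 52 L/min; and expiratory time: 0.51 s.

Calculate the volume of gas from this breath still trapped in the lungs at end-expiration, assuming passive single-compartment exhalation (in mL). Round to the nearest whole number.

Flow: 52 L/min ÷ 60 = 0.8667 L/s.
Vt = flow × Ti = 0.8667 L/s × 0.58 s × 1000 mL/L = 502.69 mL.
R = (PIP − Pplat)/V̇ = (34.5 − 19.0) / 0.8667 = 15.5/0.8667 = 17.884 cmH2O·s/L.
C = Vt/(Pplat − PEEP) = 502.69 / (19.0 − 5) = 502.69/14.0 = 35.906 mL/cmH2O.
τ = R × C = 17.884 × 0.03591 L/cmH2O = 0.6422 s.
Fraction remaining = e^(−Te/τ) = e^(−0.51/0.6422) = 0.452.
Trapped volume = 502.69 × 0.452 = 227.22 mL.

227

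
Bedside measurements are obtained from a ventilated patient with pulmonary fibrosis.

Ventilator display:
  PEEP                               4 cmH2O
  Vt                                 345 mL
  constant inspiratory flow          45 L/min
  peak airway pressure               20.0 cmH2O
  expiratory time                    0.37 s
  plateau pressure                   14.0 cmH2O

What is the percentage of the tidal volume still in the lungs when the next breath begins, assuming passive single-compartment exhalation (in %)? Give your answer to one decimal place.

Flow: 45 L/min ÷ 60 = 0.75 L/s.
R = (PIP − Pplat)/V̇ = (20.0 − 14.0) / 0.75 = 6.0/0.75 = 8.0 cmH2O·s/L.
C = Vt/(Pplat − PEEP) = 345.0 / (14.0 − 4) = 345.0/10.0 = 34.5 mL/cmH2O.
τ = R × C = 8.0 × 0.0345 L/cmH2O = 0.276 s.
Fraction remaining at end-expiration = e^(−Te/τ) = e^(−0.37/0.276) = 0.2617 → 26.17%.

26.2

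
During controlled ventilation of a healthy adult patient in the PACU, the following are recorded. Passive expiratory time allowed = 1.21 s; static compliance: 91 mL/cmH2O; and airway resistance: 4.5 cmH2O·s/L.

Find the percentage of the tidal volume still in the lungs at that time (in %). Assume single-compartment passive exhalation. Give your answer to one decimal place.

5.2

τ = R × C = 4.5 × 91 mL/cmH2O = 4.5 × 0.091 L/cmH2O = 0.4095 s.
Passive exhalation: V(t)/V₀ = e^(−t/τ) = e^(−1.21/0.4095) = 0.05209.
Fraction remaining = 0.05209 → 5.209%.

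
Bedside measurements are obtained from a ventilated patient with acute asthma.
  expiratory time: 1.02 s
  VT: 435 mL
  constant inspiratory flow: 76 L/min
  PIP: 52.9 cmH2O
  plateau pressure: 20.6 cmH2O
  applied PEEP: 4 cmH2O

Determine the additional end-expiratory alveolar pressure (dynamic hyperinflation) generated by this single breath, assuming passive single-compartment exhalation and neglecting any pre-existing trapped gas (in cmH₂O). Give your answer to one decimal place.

Flow: 76 L/min ÷ 60 = 1.2667 L/s.
R = (PIP − Pplat)/V̇ = (52.9 − 20.6) / 1.2667 = 32.3/1.2667 = 25.499 cmH2O·s/L.
C = Vt/(Pplat − PEEP) = 435.0 / (20.6 − 4) = 435.0/16.6 = 26.205 mL/cmH2O.
τ = R × C = 25.499 × 0.02621 L/cmH2O = 0.6683 s.
Fraction remaining = e^(−Te/τ) = e^(−1.02/0.6683) = 0.2173; trapped volume = 435.0 × 0.2173 = 94.526 mL.
Additional alveolar pressure from trapping ≈ V_trapped / C = 94.526 / 26.205 = 3.607 cmH2O.

3.6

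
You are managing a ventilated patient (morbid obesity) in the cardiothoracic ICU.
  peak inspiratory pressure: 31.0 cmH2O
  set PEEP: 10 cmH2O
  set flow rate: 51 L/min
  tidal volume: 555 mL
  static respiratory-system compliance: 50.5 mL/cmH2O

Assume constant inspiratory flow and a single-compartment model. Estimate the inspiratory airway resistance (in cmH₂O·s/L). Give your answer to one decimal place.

11.8

Flow: 51 L/min ÷ 60 = 0.85 L/s.
Equation of motion (constant flow): PIP = Vt/C + R·V̇ + PEEP.
R·V̇ = PIP − Vt/C − PEEP = 31.0 − 555/50.5 − 10 = 31.0 − 10.99 − 10 = 10.01 cmH2O.
R = 10.01 / 0.85 = 11.776 cmH2O·s/L.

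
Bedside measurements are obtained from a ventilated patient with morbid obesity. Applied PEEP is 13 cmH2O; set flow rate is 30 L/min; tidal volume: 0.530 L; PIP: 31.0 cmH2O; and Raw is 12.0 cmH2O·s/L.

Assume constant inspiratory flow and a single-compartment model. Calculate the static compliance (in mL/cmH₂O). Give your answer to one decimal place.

44.2

Flow: 30 L/min ÷ 60 = 0.5 L/s.
Equation of motion (constant flow): PIP = Vt/C + R·V̇ + PEEP.
Vt/C = PIP − R·V̇ − PEEP = 31.0 − 12.0×0.5 − 13 = 31.0 − 6.0 − 13 = 12.0 cmH2O.
C = Vt / 12.0 = 530 / 12.0 = 44.167 mL/cmH2O.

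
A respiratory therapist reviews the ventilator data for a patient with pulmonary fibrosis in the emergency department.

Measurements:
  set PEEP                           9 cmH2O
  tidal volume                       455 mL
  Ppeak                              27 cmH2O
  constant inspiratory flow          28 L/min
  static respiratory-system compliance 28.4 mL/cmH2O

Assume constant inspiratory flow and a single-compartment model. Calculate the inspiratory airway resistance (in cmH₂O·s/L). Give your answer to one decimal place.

4.2

Flow: 28 L/min ÷ 60 = 0.4667 L/s.
Equation of motion (constant flow): PIP = Vt/C + R·V̇ + PEEP.
R·V̇ = PIP − Vt/C − PEEP = 27 − 455/28.4 − 9 = 27 − 16.021 − 9 = 1.979 cmH2O.
R = 1.979 / 0.4667 = 4.24 cmH2O·s/L.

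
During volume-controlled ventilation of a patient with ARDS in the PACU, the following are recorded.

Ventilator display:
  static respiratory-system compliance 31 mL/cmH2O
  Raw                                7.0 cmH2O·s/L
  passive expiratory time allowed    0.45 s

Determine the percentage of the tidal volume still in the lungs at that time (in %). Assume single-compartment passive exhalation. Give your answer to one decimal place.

τ = R × C = 7.0 × 31 mL/cmH2O = 7.0 × 0.031 L/cmH2O = 0.217 s.
Passive exhalation: V(t)/V₀ = e^(−t/τ) = e^(−0.45/0.217) = 0.1257.
Fraction remaining = 0.1257 → 12.57%.

12.6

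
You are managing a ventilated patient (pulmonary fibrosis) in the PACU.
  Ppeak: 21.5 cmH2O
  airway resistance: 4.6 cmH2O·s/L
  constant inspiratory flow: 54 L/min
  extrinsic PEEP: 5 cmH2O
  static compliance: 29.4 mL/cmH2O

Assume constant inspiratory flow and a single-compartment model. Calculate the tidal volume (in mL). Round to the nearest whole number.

363

Flow: 54 L/min ÷ 60 = 0.9 L/s.
Equation of motion (constant flow): PIP = Vt/C + R·V̇ + PEEP.
Vt/C = PIP − R·V̇ − PEEP = 21.5 − 4.14 − 5 = 12.36 cmH2O.
Vt = C × 12.36 = 29.4 × 12.36 = 363.38 mL.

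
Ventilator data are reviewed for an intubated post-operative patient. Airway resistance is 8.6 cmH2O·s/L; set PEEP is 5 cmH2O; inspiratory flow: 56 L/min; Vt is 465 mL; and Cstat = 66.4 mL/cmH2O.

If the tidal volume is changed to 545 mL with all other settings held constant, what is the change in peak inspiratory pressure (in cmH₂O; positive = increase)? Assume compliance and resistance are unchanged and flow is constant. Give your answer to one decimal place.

1.2

PIP = Vt/C + R·V̇ + PEEP (constant-flow equation of motion).
Only the elastic term changes: ΔPIP = ΔVt / C = (545 − 465) / 66.4 = 1.205 cmH2O.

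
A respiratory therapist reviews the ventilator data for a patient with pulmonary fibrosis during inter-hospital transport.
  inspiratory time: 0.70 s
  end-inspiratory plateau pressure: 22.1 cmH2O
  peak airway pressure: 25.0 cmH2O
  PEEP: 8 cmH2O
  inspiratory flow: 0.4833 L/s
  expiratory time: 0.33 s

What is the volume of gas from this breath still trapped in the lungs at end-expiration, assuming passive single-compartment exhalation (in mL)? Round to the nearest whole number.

Vt = flow × Ti = 0.4833 L/s × 0.70 s × 1000 mL/L = 338.31 mL.
R = (PIP − Pplat)/V̇ = (25.0 − 22.1) / 0.4833 = 2.9/0.4833 = 6.0 cmH2O·s/L.
C = Vt/(Pplat − PEEP) = 338.31 / (22.1 − 8) = 338.31/14.1 = 23.994 mL/cmH2O.
τ = R × C = 6.0 × 0.02399 L/cmH2O = 0.1439 s.
Fraction remaining = e^(−Te/τ) = e^(−0.33/0.1439) = 0.1009.
Trapped volume = 338.31 × 0.1009 = 34.135 mL.

34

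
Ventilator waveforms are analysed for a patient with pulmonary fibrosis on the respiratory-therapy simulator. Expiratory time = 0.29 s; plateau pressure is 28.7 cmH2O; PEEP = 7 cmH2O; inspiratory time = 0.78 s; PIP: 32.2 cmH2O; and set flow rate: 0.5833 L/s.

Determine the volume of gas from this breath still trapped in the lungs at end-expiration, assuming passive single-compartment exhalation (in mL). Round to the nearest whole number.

Vt = flow × Ti = 0.5833 L/s × 0.78 s × 1000 mL/L = 454.97 mL.
R = (PIP − Pplat)/V̇ = (32.2 − 28.7) / 0.5833 = 3.5/0.5833 = 6.0 cmH2O·s/L.
C = Vt/(Pplat − PEEP) = 454.97 / (28.7 − 7) = 454.97/21.7 = 20.966 mL/cmH2O.
τ = R × C = 6.0 × 0.02097 L/cmH2O = 0.1258 s.
Fraction remaining = e^(−Te/τ) = e^(−0.29/0.1258) = 0.09973.
Trapped volume = 454.97 × 0.09973 = 45.374 mL.

45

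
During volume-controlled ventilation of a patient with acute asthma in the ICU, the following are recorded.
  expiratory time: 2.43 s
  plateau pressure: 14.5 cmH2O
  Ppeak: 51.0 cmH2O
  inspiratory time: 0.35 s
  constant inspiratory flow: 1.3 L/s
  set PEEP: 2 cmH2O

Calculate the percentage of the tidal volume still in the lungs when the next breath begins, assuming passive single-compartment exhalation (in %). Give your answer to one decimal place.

Vt = flow × Ti = 1.3 L/s × 0.35 s × 1000 mL/L = 455.0 mL.
R = (PIP − Pplat)/V̇ = (51.0 − 14.5) / 1.3 = 36.5/1.3 = 28.077 cmH2O·s/L.
C = Vt/(Pplat − PEEP) = 455.0 / (14.5 − 2) = 455.0/12.5 = 36.4 mL/cmH2O.
τ = R × C = 28.077 × 0.0364 L/cmH2O = 1.022 s.
Fraction remaining at end-expiration = e^(−Te/τ) = e^(−2.43/1.022) = 0.09276 → 9.276%.

9.3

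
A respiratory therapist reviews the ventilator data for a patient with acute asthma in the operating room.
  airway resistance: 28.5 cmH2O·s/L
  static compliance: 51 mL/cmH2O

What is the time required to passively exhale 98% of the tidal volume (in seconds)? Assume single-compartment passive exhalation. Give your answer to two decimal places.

5.69

τ = R × C = 28.5 × 51 mL/cmH2O = 28.5 × 0.051 L/cmH2O = 1.454 s.
Exhaled fraction f = 1 − e^(−t/τ) → t = −τ·ln(1 − f) = −1.454·ln(0.02) = 5.688 s.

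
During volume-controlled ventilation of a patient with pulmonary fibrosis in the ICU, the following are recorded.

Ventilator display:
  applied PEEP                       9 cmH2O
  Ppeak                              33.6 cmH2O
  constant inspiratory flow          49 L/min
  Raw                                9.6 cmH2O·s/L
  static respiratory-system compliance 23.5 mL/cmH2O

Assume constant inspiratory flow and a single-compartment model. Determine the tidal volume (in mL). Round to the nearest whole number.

Flow: 49 L/min ÷ 60 = 0.8167 L/s.
Equation of motion (constant flow): PIP = Vt/C + R·V̇ + PEEP.
Vt/C = PIP − R·V̇ − PEEP = 33.6 − 7.84 − 9 = 16.76 cmH2O.
Vt = C × 16.76 = 23.5 × 16.76 = 393.86 mL.

394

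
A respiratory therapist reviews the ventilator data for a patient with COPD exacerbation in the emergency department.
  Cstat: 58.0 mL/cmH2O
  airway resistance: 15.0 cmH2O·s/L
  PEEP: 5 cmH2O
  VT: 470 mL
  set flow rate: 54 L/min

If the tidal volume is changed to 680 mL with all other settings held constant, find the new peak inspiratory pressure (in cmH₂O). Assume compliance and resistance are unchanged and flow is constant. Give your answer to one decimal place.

30.2

Flow: 54 L/min ÷ 60 = 0.9 L/s.
PIP = Vt/C + R·V̇ + PEEP (constant-flow equation of motion).
Only the elastic term changes: ΔPIP = ΔVt / C = (680 − 470) / 58.0 = 3.621 cmH2O.
Original PIP = 470/58.0 + 15.0×0.9 + 5 = 26.603 cmH2O; new PIP = 26.603 + (3.621) = 30.224 cmH2O.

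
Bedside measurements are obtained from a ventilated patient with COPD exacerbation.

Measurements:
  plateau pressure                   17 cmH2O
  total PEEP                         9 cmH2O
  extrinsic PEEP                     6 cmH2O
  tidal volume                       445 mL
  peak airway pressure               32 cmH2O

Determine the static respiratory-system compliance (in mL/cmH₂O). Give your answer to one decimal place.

End-expiratory occlusion gives total PEEP = 9 cmH2O (intrinsic PEEP = 9 − 6 = 3). Use total PEEP for the elastic gradient.
Cstat = Vt / (Pplat − PEEPtotal) = 445 / (17 − 9) = 445 / 8.0 = 55.625 mL/cmH2O.

55.6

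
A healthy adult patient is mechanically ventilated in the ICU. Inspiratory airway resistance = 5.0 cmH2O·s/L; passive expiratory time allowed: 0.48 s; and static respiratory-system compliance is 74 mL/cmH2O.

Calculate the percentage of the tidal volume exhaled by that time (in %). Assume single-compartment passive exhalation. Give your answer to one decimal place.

τ = R × C = 5.0 × 74 mL/cmH2O = 5.0 × 0.074 L/cmH2O = 0.37 s.
Passive exhalation: V(t)/V₀ = e^(−t/τ) = e^(−0.48/0.37) = 0.2733.
Fraction exhaled = 1 − 0.2733 = 0.7267 → 72.67%.

72.7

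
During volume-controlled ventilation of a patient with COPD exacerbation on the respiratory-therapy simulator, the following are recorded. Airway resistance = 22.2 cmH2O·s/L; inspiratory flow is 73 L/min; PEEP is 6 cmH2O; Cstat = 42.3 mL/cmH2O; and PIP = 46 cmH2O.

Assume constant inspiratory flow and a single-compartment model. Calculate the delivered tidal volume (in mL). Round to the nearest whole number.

Flow: 73 L/min ÷ 60 = 1.2167 L/s.
Equation of motion (constant flow): PIP = Vt/C + R·V̇ + PEEP.
Vt/C = PIP − R·V̇ − PEEP = 46 − 27.011 − 6 = 12.989 cmH2O.
Vt = C × 12.989 = 42.3 × 12.989 = 549.43 mL.

549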